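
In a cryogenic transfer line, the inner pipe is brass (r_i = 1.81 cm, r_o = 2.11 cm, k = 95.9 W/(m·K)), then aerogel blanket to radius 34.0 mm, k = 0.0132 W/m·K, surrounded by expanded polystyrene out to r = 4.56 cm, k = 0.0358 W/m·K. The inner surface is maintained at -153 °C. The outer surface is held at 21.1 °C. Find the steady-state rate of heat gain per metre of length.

Q' = 24.7 W/m

Series thermal resistances, inner to outer:
  R'_brass = ln(0.0211/0.0181)/(2πk) = 0.1534/(2π·95.9) = 2.545×10^-4 m·K/W
  R'_aerogel blanket = ln(0.0340/0.0211)/(2πk) = 0.4771/(2π·0.0132) = 5.752 m·K/W
  R'_expanded polystyrene = ln(0.0456/0.0340)/(2πk) = 0.2935/(2π·0.0358) = 1.305 m·K/W
ΣR = 2.545×10^-4 + 5.752 + 1.305 = 7.057 m·K/W
Q' = ΔT/ΣR = (-153 °C − 21.1 °C)/7.057 = -24.7 W/m
(Negative Q' ⇒ heat flows inward; heat gain = 24.7 W/m.)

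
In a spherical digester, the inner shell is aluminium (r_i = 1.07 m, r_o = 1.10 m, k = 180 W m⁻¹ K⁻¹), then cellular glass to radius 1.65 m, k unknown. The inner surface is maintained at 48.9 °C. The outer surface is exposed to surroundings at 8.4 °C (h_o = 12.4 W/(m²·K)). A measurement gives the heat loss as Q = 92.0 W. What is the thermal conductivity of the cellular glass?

k = 0.0551 W/m·K

ΣR = ΔT/Q = |48.9 − 8.4|/92.0 = 0.4402 K/W
Known resistances:
  R_aluminium = (1/1.07 − 1/1.10)/(4πk) = 0.02549/(4π·180) = 1.127×10^-5 K/W
  R_conv,out = 1/(4πr²h) = 1/(4π·1.65²·12.4) = 0.002357 K/W
R_cellular glass = ΣR − ΣR_known = 0.4402 − 0.002368 = 0.4378 K/W
(1/r₁−1/r₂)/(4πk) = 0.4378 ⇒ k = 0.3030/(4π·0.4378) = 0.0551 W/m·K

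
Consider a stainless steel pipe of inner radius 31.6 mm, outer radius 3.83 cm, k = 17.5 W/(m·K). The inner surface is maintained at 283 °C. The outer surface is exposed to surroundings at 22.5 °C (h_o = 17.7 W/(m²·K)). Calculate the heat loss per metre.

Series thermal resistances, inner to outer:
  R'_stainless steel = ln(0.0383/0.0316)/(2πk) = 0.1923/(2π·17.5) = 0.001749 m·K/W
  R'_conv,out = 1/(2πr h) = 1/(2π·0.0383·17.7) = 0.2348 m·K/W
ΣR = 0.001749 + 0.2348 = 0.2365 m·K/W
Q' = ΔT/ΣR = (283 °C − 22.5 °C)/0.2365 = 1100 W/m

Q' = 1100 W/m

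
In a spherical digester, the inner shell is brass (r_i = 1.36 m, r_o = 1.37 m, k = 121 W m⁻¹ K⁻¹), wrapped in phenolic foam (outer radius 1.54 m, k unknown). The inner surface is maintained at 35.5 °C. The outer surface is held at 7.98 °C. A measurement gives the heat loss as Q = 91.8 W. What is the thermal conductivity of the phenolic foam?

k = 0.0214 W/m·K

ΣR = ΔT/Q = |35.5 − 7.98|/91.8 = 0.2998 K/W
Known resistances:
  R_brass = (1/1.36 − 1/1.37)/(4πk) = 0.005367/(4π·121) = 3.530×10^-6 K/W
R_phenolic foam = ΣR − ΣR_known = 0.2998 − 3.530×10^-6 = 0.2998 K/W
(1/r₁−1/r₂)/(4πk) = 0.2998 ⇒ k = 0.08058/(4π·0.2998) = 0.0214 W/m·K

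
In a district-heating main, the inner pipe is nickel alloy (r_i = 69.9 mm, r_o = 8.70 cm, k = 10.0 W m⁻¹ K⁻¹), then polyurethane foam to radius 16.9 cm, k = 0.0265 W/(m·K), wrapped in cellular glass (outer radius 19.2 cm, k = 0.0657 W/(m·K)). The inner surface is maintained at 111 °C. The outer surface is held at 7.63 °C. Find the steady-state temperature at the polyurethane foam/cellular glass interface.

T = 15.1 °C

Series thermal resistances, inner to outer:
  R'_nickel alloy = ln(0.0870/0.0699)/(2πk) = 0.2188/(2π·10.0) = 0.003483 m·K/W
  R'_polyurethane foam = ln(0.169/0.0870)/(2πk) = 0.6640/(2π·0.0265) = 3.988 m·K/W
  R'_cellular glass = ln(0.192/0.169)/(2πk) = 0.1276/(2π·0.0657) = 0.3091 m·K/W
ΣR = 0.003483 + 3.988 + 0.3091 = 4.301 m·K/W
Q' = ΔT/ΣR = (111 °C − 7.63 °C)/4.301 = 24.03 W/m
From the inner boundary to the polyurethane foam/cellular glass interface, ΣR_partial = 3.991 m·K/W.
T_interface = T_in − Q'·ΣR_partial = 111 °C − (24.03)(3.991) = 15.1 °C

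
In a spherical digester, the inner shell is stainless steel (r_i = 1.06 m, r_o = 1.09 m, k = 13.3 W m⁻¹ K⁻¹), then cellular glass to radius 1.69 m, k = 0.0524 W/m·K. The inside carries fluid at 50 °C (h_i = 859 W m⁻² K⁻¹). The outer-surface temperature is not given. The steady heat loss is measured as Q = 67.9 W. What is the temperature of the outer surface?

T_out = 16.4 °C

Sum the resistances:
  R_conv,in = 1/(4πr²h) = 1/(4π·1.06²·859) = 8.245×10^-5 K/W
  R_stainless steel = (1/1.06 − 1/1.09)/(4πk) = 0.02597/(4π·13.3) = 1.554×10^-4 K/W
  R_cellular glass = (1/1.09 − 1/1.69)/(4πk) = 0.3257/(4π·0.0524) = 0.4946 K/W
ΣR = 0.4949 K/W
ΔT = Q·ΣR = 67.9 × 0.4949 = 33.60 K
Heat flows outward, so T_out = T_in − ΔT = 50 − 33.60 = 16.4 °C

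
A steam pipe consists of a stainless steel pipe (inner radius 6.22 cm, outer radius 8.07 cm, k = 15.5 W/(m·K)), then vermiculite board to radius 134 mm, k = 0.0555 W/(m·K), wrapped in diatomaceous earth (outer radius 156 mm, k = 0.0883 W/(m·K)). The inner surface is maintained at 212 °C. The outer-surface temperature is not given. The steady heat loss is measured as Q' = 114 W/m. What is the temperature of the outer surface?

Series resistances:
  R'_stainless steel = ln(0.0807/0.0622)/(2πk) = 0.2604/(2π·15.5) = 0.002674 m·K/W
  R'_vermiculite board = ln(0.134/0.0807)/(2πk) = 0.5071/(2π·0.0555) = 1.454 m·K/W
  R'_diatomaceous earth = ln(0.156/0.134)/(2πk) = 0.1520/(2π·0.0883) = 0.2740 m·K/W
ΣR = 1.731 m·K/W
ΔT = Q'·ΣR = 114 × 1.731 = 197.3 K
Heat flows outward, so T_out = T_in − ΔT = 212 − 197.3 = 14.7 °C

T_out = 14.7 °C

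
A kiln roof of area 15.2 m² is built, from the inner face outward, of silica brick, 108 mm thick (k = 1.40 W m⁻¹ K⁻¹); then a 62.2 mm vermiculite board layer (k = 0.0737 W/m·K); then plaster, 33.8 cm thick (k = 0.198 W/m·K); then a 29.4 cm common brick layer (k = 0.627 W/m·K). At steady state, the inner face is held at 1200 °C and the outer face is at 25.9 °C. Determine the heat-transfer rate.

Q = 5760 W

Treat each layer as a resistance in series:
  R_silica brick = L/(kA) = 0.108/(1.40·15.2) = 0.005075 K/W
  R_vermiculite board = L/(kA) = 0.0622/(0.0737·15.2) = 0.05552 K/W
  R_plaster = L/(kA) = 0.338/(0.198·15.2) = 0.1123 K/W
  R_common brick = L/(kA) = 0.294/(0.627·15.2) = 0.03085 K/W
ΣR = 0.005075 + 0.05552 + 0.1123 + 0.03085 = 0.2037 K/W
Q = ΔT/ΣR = (1200 °C − 25.9 °C)/0.2037 = 5760 W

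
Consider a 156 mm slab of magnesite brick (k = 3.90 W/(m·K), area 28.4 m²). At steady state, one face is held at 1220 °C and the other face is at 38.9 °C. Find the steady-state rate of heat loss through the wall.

Q = 839 kW

Q = kA·ΔT/L = 3.90 × 28.4 × |1220 °C − 38.9 °C| / 0.156 = 8.39×10^5 W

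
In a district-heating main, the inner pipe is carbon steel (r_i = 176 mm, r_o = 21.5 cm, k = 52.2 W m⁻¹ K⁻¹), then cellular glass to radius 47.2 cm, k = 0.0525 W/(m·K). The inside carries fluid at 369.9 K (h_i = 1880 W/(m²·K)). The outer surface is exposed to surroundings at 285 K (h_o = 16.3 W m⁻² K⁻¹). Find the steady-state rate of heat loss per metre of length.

Q' = 35.3 W/m

Treat each layer as a resistance in series:
  R'_conv,in = 1/(2πr h) = 1/(2π·0.176·1880) = 4.810×10^-4 m·K/W
  R'_carbon steel = ln(0.215/0.176)/(2πk) = 0.2002/(2π·52.2) = 6.103×10^-4 m·K/W
  R'_cellular glass = ln(0.472/0.215)/(2πk) = 0.7863/(2π·0.0525) = 2.384 m·K/W
  R'_conv,out = 1/(2πr h) = 1/(2π·0.472·16.3) = 0.02069 m·K/W
ΣR = 4.810×10^-4 + 6.103×10^-4 + 2.384 + 0.02069 = 2.406 m·K/W
Q' = ΔT/ΣR = (369.9 K − 285 K)/2.406 = 35.3 W/m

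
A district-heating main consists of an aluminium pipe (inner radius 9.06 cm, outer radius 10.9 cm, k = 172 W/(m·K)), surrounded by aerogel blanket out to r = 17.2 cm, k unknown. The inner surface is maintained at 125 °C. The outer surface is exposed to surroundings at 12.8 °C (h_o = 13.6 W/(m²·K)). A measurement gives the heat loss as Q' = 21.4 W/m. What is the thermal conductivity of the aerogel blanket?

k = 0.0140 W/m·K

ΣR = ΔT/Q' = |125 − 12.8|/21.4 = 5.243 m·K/W
Known resistances:
  R'_aluminium = ln(0.109/0.0906)/(2πk) = 0.1849/(2π·172) = 1.711×10^-4 m·K/W
  R'_conv,out = 1/(2πr h) = 1/(2π·0.172·13.6) = 0.06804 m·K/W
R_aerogel blanket = ΣR − ΣR_known = 5.243 − 0.06821 = 5.175 m·K/W
ln(r₂/r₁)/(2πk) = 5.175 ⇒ k = 0.4561/(2π·5.175) = 0.0140 W/m·K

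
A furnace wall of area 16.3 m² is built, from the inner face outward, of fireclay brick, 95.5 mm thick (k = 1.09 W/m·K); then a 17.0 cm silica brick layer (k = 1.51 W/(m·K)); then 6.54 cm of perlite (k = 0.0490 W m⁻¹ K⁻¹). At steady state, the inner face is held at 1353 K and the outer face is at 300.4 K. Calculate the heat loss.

Resistance network (inner→outer):
  R_fireclay brick = L/(kA) = 0.0955/(1.09·16.3) = 0.005375 K/W
  R_silica brick = L/(kA) = 0.170/(1.51·16.3) = 0.006907 K/W
  R_perlite = L/(kA) = 0.0654/(0.0490·16.3) = 0.08188 K/W
ΣR = 0.005375 + 0.006907 + 0.08188 = 0.09416 K/W
Q = ΔT/ΣR = (1353 K − 300.4 K)/0.09416 = 11200 W

Q = 11.2 kW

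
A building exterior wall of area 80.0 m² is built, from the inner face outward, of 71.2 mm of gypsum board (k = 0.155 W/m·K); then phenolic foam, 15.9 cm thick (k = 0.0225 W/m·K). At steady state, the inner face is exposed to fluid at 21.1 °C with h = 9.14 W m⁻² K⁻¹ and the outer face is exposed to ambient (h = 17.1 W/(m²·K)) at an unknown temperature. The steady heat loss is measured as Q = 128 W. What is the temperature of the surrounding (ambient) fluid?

T_out = 8.79 °C

Sum the resistances:
  R_conv,in = 1/(hA) = 1/(9.14·80.0) = 0.001368 K/W
  R_gypsum board = L/(kA) = 0.0712/(0.155·80.0) = 0.005742 K/W
  R_phenolic foam = L/(kA) = 0.159/(0.0225·80.0) = 0.08833 K/W
  R_conv,out = 1/(hA) = 1/(17.1·80.0) = 7.310×10^-4 K/W
ΣR = 0.09617 K/W
ΔT = Q·ΣR = 128 × 0.09617 = 12.31 K
Heat flows outward, so T_out = T_in − ΔT = 21.1 − 12.31 = 8.79 °C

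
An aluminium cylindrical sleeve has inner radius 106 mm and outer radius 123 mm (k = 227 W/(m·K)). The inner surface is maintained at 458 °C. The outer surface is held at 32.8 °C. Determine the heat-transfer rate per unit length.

Q' = 4.08×10^6 W/m

Q' = 2πk·ΔT/ln(r₂/r₁) = 2π × 227 × 425.2 / ln(0.123/0.106) = 4.08×10^6 W/m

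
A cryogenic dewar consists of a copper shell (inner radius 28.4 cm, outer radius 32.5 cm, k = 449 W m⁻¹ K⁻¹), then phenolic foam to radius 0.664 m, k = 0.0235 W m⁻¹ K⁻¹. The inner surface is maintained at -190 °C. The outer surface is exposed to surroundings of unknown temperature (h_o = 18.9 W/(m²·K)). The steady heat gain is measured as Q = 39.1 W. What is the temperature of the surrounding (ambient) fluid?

T_out = 18.4 °C

Sum the resistances:
  R_copper = (1/0.284 − 1/0.325)/(4πk) = 0.4442/(4π·449) = 7.873×10^-5 K/W
  R_phenolic foam = (1/0.325 − 1/0.664)/(4πk) = 1.571/(4π·0.0235) = 5.319 K/W
  R_conv,out = 1/(4πr²h) = 1/(4π·0.664²·18.9) = 0.009550 K/W
ΣR = 5.329 K/W
ΔT = Q·ΣR = 39.1 × 5.329 = 208.4 K
Heat flows inward, so T_out = T_in + ΔT = -190 + 208.4 = 18.4 °C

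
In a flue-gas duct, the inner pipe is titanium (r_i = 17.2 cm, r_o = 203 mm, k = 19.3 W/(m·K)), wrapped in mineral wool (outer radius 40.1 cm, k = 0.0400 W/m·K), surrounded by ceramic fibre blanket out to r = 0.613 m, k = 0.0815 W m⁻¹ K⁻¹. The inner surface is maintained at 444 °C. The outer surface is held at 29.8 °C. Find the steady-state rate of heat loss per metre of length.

Q' = 117 W/m

Resistance network (inner→outer):
  R'_titanium = ln(0.203/0.172)/(2πk) = 0.1657/(2π·19.3) = 0.001367 m·K/W
  R'_mineral wool = ln(0.401/0.203)/(2πk) = 0.6808/(2π·0.0400) = 2.709 m·K/W
  R'_ceramic fibre blanket = ln(0.613/0.401)/(2πk) = 0.4244/(2π·0.0815) = 0.8288 m·K/W
ΣR = 0.001367 + 2.709 + 0.8288 = 3.539 m·K/W
Q' = ΔT/ΣR = (444 °C − 29.8 °C)/3.539 = 117 W/m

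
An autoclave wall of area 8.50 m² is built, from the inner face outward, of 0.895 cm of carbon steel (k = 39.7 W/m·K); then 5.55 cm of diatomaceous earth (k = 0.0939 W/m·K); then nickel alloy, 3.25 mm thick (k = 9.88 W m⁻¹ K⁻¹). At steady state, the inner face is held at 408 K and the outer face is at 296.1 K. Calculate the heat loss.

Q = 1610 W

Series thermal resistances, inner to outer:
  R_carbon steel = L/(kA) = 0.00895/(39.7·8.50) = 2.652×10^-5 K/W
  R_diatomaceous earth = L/(kA) = 0.0555/(0.0939·8.50) = 0.06954 K/W
  R_nickel alloy = L/(kA) = 0.00325/(9.88·8.50) = 3.870×10^-5 K/W
ΣR = 2.652×10^-5 + 0.06954 + 3.870×10^-5 = 0.06961 K/W
Q = ΔT/ΣR = (408 K − 296.1 K)/0.06961 = 1610 W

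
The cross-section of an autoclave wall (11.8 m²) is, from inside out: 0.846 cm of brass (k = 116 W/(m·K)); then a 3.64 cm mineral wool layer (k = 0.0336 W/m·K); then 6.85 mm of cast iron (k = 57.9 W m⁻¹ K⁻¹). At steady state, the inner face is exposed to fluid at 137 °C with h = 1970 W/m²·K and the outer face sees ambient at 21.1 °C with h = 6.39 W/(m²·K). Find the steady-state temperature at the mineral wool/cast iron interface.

T = 35.7 °C

Resistance network (inner→outer):
  R_conv,in = 1/(hA) = 1/(1970·11.8) = 4.302×10^-5 K/W
  R_brass = L/(kA) = 0.00846/(116·11.8) = 6.181×10^-6 K/W
  R_mineral wool = L/(kA) = 0.0364/(0.0336·11.8) = 0.09181 K/W
  R_cast iron = L/(kA) = 0.00685/(57.9·11.8) = 1.003×10^-5 K/W
  R_conv,out = 1/(hA) = 1/(6.39·11.8) = 0.01326 K/W
ΣR = 4.302×10^-5 + 6.181×10^-6 + 0.09181 + 1.003×10^-5 + 0.01326 = 0.1051 K/W
Q = ΔT/ΣR = (137 °C − 21.1 °C)/0.1051 = 1103 W
From the inner boundary to the mineral wool/cast iron interface, ΣR_partial = 0.09186 K/W.
T_interface = T_in − Q·ΣR_partial = 137 °C − (1103)(0.09186) = 35.7 °C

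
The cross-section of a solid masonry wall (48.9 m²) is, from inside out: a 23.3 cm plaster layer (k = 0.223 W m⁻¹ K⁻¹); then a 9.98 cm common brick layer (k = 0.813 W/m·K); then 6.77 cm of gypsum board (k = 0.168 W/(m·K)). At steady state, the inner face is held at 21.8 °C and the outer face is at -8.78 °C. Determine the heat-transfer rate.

Q = 952 W

Resistance network (inner→outer):
  R_plaster = L/(kA) = 0.233/(0.223·48.9) = 0.02137 K/W
  R_common brick = L/(kA) = 0.0998/(0.813·48.9) = 0.002510 K/W
  R_gypsum board = L/(kA) = 0.0677/(0.168·48.9) = 0.008241 K/W
ΣR = 0.02137 + 0.002510 + 0.008241 = 0.03212 K/W
Q = ΔT/ΣR = (21.8 °C − -8.78 °C)/0.03212 = 952 W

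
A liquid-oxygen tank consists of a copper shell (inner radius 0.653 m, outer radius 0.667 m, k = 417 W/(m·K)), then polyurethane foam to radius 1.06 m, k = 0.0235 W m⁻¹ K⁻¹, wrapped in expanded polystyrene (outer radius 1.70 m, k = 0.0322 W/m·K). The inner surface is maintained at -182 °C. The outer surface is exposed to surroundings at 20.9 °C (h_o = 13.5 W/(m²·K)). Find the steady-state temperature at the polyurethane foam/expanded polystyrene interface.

Treat each layer as a resistance in series:
  R_copper = (1/0.653 − 1/0.667)/(4πk) = 0.03214/(4π·417) = 6.134×10^-6 K/W
  R_polyurethane foam = (1/0.667 − 1/1.06)/(4πk) = 0.5559/(4π·0.0235) = 1.882 K/W
  R_expanded polystyrene = (1/1.06 − 1/1.70)/(4πk) = 0.3552/(4π·0.0322) = 0.8777 K/W
  R_conv,out = 1/(4πr²h) = 1/(4π·1.70²·13.5) = 0.002040 K/W
ΣR = 6.134×10^-6 + 1.882 + 0.8777 + 0.002040 = 2.762 K/W
Q = ΔT/ΣR = (-182 °C − 20.9 °C)/2.762 = -73.46 W
From the inner boundary to the polyurethane foam/expanded polystyrene interface, ΣR_partial = 1.882 K/W.
T_interface = T_in − Q·ΣR_partial = -182 °C − (-73.46)(1.882) = -43.7 °C

T = -43.7 °C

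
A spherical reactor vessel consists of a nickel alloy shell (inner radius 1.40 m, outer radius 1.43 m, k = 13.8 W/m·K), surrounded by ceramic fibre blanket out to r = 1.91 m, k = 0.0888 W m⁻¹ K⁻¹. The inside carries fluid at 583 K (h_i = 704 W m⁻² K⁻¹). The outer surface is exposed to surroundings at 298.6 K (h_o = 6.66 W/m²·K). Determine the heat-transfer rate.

Series thermal resistances, inner to outer:
  R_conv,in = 1/(4πr²h) = 1/(4π·1.40²·704) = 5.767×10^-5 K/W
  R_nickel alloy = (1/1.40 − 1/1.43)/(4πk) = 0.01499/(4π·13.8) = 8.641×10^-5 K/W
  R_ceramic fibre blanket = (1/1.43 − 1/1.91)/(4πk) = 0.1757/(4π·0.0888) = 0.1575 K/W
  R_conv,out = 1/(4πr²h) = 1/(4π·1.91²·6.66) = 0.003275 K/W
ΣR = 5.767×10^-5 + 8.641×10^-5 + 0.1575 + 0.003275 = 0.1609 K/W
Q = ΔT/ΣR = (583 K − 298.6 K)/0.1609 = 1770 W

Q = 1770 W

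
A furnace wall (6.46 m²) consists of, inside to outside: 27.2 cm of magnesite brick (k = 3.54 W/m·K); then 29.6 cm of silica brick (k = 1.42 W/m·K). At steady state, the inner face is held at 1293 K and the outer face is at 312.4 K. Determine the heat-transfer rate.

Treat each layer as a resistance in series:
  R_magnesite brick = L/(kA) = 0.272/(3.54·6.46) = 0.01189 K/W
  R_silica brick = L/(kA) = 0.296/(1.42·6.46) = 0.03227 K/W
ΣR = 0.01189 + 0.03227 = 0.04416 K/W
Q = ΔT/ΣR = (1293 K − 312.4 K)/0.04416 = 22200 W

Q = 22.2 kW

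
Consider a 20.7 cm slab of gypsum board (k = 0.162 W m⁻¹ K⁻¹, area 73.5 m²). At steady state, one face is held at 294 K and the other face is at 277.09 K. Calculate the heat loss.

Q = kA·ΔT/L = 0.162 × 73.5 × |294 K − 277.09 K| / 0.207 = 973 W

Q = 973 W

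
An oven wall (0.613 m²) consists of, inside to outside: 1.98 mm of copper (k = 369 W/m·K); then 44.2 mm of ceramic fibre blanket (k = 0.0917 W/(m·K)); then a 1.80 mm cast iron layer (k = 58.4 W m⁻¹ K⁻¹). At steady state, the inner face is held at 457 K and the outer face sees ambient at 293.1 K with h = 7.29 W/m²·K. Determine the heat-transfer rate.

Resistance network (inner→outer):
  R_copper = L/(kA) = 0.00198/(369·0.613) = 8.753×10^-6 K/W
  R_ceramic fibre blanket = L/(kA) = 0.0442/(0.0917·0.613) = 0.7863 K/W
  R_cast iron = L/(kA) = 0.00180/(58.4·0.613) = 5.028×10^-5 K/W
  R_conv,out = 1/(hA) = 1/(7.29·0.613) = 0.2238 K/W
ΣR = 8.753×10^-6 + 0.7863 + 5.028×10^-5 + 0.2238 = 1.010 K/W
Q = ΔT/ΣR = (457 K − 293.1 K)/1.010 = 162 W

Q = 162 W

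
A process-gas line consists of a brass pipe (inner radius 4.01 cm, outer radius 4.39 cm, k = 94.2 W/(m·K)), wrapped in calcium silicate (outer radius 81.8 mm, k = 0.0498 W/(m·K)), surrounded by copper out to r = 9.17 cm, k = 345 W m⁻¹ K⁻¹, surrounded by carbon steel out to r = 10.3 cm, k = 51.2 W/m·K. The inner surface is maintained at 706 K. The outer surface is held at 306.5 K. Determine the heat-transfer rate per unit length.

Resistance network (inner→outer):
  R'_brass = ln(0.0439/0.0401)/(2πk) = 0.09054/(2π·94.2) = 1.530×10^-4 m·K/W
  R'_calcium silicate = ln(0.0818/0.0439)/(2πk) = 0.6224/(2π·0.0498) = 1.989 m·K/W
  R'_copper = ln(0.0917/0.0818)/(2πk) = 0.1142/(2π·345) = 5.270×10^-5 m·K/W
  R'_carbon steel = ln(0.103/0.0917)/(2πk) = 0.1162/(2π·51.2) = 3.612×10^-4 m·K/W
ΣR = 1.530×10^-4 + 1.989 + 5.270×10^-5 + 3.612×10^-4 = 1.990 m·K/W
Q' = ΔT/ΣR = (706 K − 306.5 K)/1.990 = 201 W/m

Q' = 201 W/m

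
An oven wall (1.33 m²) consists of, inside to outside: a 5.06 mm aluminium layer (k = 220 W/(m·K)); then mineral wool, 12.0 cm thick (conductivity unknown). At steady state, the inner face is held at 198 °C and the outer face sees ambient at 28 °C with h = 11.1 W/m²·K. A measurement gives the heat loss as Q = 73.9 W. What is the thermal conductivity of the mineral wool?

ΣR = ΔT/Q = |198 − 28|/73.9 = 2.300 K/W
Known resistances:
  R_aluminium = L/(kA) = 0.00506/(220·1.33) = 1.729×10^-5 K/W
  R_conv,out = 1/(hA) = 1/(11.1·1.33) = 0.06774 K/W
R_mineral wool = ΣR − ΣR_known = 2.300 − 0.06776 = 2.232 K/W
L/(kA) = 2.232 ⇒ k = 0.120/(2.232·1.33) = 0.0404 W/m·K

k = 0.0404 W/m·K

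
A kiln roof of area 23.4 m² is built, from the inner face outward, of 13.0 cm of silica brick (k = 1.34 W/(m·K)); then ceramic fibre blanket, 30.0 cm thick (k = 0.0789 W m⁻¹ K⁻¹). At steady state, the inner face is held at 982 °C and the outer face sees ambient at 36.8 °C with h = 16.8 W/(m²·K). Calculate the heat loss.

Q = 5.59 kW

Treat each layer as a resistance in series:
  R_silica brick = L/(kA) = 0.130/(1.34·23.4) = 0.004146 K/W
  R_ceramic fibre blanket = L/(kA) = 0.300/(0.0789·23.4) = 0.1625 K/W
  R_conv,out = 1/(hA) = 1/(16.8·23.4) = 0.002544 K/W
ΣR = 0.004146 + 0.1625 + 0.002544 = 0.1692 K/W
Q = ΔT/ΣR = (982 °C − 36.8 °C)/0.1692 = 5590 W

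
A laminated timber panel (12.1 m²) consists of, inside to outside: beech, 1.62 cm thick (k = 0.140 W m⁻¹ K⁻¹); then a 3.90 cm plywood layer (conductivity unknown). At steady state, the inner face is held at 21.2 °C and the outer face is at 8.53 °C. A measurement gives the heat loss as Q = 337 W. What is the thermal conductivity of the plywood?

k = 0.115 W/m·K

ΣR = ΔT/Q = |21.2 − 8.53|/337 = 0.03760 K/W
Known resistances:
  R_beech = L/(kA) = 0.0162/(0.140·12.1) = 0.009563 K/W
R_plywood = ΣR − ΣR_known = 0.03760 − 0.009563 = 0.02804 K/W
L/(kA) = 0.02804 ⇒ k = 0.0390/(0.02804·12.1) = 0.115 W/m·K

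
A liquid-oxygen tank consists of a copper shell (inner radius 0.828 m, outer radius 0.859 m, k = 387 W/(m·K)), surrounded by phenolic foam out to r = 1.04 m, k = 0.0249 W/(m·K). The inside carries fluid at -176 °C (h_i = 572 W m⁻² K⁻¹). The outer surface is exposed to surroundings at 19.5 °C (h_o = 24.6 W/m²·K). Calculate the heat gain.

Q = 300 W

Resistance network (inner→outer):
  R_conv,in = 1/(4πr²h) = 1/(4π·0.828²·572) = 2.029×10^-4 K/W
  R_copper = (1/0.828 − 1/0.859)/(4πk) = 0.04359/(4π·387) = 8.962×10^-6 K/W
  R_phenolic foam = (1/0.859 − 1/1.04)/(4πk) = 0.2026/(4π·0.0249) = 0.6475 K/W
  R_conv,out = 1/(4πr²h) = 1/(4π·1.04²·24.6) = 0.002991 K/W
ΣR = 2.029×10^-4 + 8.962×10^-6 + 0.6475 + 0.002991 = 0.6507 K/W
Q = ΔT/ΣR = (-176 °C − 19.5 °C)/0.6507 = -300 W
(Negative Q ⇒ heat flows inward; heat gain = 300 W.)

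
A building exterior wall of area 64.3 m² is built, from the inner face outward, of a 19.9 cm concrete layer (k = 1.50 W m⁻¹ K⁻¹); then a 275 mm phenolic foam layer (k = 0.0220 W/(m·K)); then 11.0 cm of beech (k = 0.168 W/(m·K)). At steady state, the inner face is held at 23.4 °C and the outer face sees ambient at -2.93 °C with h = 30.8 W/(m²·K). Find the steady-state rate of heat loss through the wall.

Series thermal resistances, inner to outer:
  R_concrete = L/(kA) = 0.199/(1.50·64.3) = 0.002063 K/W
  R_phenolic foam = L/(kA) = 0.275/(0.0220·64.3) = 0.1944 K/W
  R_beech = L/(kA) = 0.110/(0.168·64.3) = 0.01018 K/W
  R_conv,out = 1/(hA) = 1/(30.8·64.3) = 5.049×10^-4 K/W
ΣR = 0.002063 + 0.1944 + 0.01018 + 5.049×10^-4 = 0.2071 K/W
Q = ΔT/ΣR = (23.4 °C − -2.93 °C)/0.2071 = 127 W

Q = 127 W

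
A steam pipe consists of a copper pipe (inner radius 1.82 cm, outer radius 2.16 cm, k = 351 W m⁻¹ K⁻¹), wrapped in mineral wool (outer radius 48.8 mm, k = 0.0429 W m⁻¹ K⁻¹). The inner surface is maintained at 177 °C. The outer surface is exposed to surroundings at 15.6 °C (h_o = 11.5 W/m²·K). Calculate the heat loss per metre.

Treat each layer as a resistance in series:
  R'_copper = ln(0.0216/0.0182)/(2πk) = 0.1713/(2π·351) = 7.766×10^-5 m·K/W
  R'_mineral wool = ln(0.0488/0.0216)/(2πk) = 0.8150/(2π·0.0429) = 3.024 m·K/W
  R'_conv,out = 1/(2πr h) = 1/(2π·0.0488·11.5) = 0.2836 m·K/W
ΣR = 7.766×10^-5 + 3.024 + 0.2836 = 3.308 m·K/W
Q' = ΔT/ΣR = (177 °C − 15.6 °C)/3.308 = 48.8 W/m

Q' = 48.8 W/m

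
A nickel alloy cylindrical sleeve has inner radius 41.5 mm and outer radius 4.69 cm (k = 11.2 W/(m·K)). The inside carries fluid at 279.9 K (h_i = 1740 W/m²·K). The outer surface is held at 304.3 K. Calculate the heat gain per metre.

Q' = 6.19 kW/m

Resistance network (inner→outer):
  R'_conv,in = 1/(2πr h) = 1/(2π·0.0415·1740) = 0.002204 m·K/W
  R'_nickel alloy = ln(0.0469/0.0415)/(2πk) = 0.1223/(2π·11.2) = 0.001738 m·K/W
ΣR = 0.002204 + 0.001738 = 0.003942 m·K/W
Q' = ΔT/ΣR = (279.9 K − 304.3 K)/0.003942 = -6190 W/m
(Negative Q' ⇒ heat flows inward; heat gain = 6190 W/m.)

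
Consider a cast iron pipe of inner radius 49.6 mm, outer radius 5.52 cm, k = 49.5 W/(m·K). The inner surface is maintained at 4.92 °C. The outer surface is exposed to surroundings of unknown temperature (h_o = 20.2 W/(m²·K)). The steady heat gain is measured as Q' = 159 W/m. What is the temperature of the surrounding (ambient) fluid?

Series resistances:
  R'_cast iron = ln(0.0552/0.0496)/(2πk) = 0.1070/(2π·49.5) = 3.439×10^-4 m·K/W
  R'_conv,out = 1/(2πr h) = 1/(2π·0.0552·20.2) = 0.1427 m·K/W
ΣR = 0.1431 m·K/W
ΔT = Q'·ΣR = 159 × 0.1431 = 22.75 K
Heat flows inward, so T_out = T_in + ΔT = 4.92 + 22.75 = 27.7 °C

T_out = 27.7 °C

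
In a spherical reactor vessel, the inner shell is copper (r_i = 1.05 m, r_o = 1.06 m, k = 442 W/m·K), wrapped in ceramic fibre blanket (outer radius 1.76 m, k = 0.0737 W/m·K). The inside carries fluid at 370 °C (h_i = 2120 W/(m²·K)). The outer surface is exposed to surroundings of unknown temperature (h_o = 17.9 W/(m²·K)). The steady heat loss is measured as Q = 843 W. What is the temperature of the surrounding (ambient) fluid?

Sum the resistances:
  R_conv,in = 1/(4πr²h) = 1/(4π·1.05²·2120) = 3.405×10^-5 K/W
  R_copper = (1/1.05 − 1/1.06)/(4πk) = 0.008985/(4π·442) = 1.618×10^-6 K/W
  R_ceramic fibre blanket = (1/1.06 − 1/1.76)/(4πk) = 0.3752/(4π·0.0737) = 0.4051 K/W
  R_conv,out = 1/(4πr²h) = 1/(4π·1.76²·17.9) = 0.001435 K/W
ΣR = 0.4066 K/W
ΔT = Q·ΣR = 843 × 0.4066 = 342.8 K
Heat flows outward, so T_out = T_in − ΔT = 370 − 342.8 = 27.2 °C

T_out = 27.2 °C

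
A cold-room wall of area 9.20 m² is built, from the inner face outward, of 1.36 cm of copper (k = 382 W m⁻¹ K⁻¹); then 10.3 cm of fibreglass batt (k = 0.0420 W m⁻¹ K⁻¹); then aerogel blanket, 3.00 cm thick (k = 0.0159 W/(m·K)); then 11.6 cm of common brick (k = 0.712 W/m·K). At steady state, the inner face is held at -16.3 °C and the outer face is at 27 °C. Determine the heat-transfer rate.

Q = 88.5 W

Resistance network (inner→outer):
  R_copper = L/(kA) = 0.0136/(382·9.20) = 3.870×10^-6 K/W
  R_fibreglass batt = L/(kA) = 0.103/(0.0420·9.20) = 0.2666 K/W
  R_aerogel blanket = L/(kA) = 0.0300/(0.0159·9.20) = 0.2051 K/W
  R_common brick = L/(kA) = 0.116/(0.712·9.20) = 0.01771 K/W
ΣR = 3.870×10^-6 + 0.2666 + 0.2051 + 0.01771 = 0.4894 K/W
Q = ΔT/ΣR = (-16.3 °C − 27 °C)/0.4894 = -88.5 W
(Negative Q ⇒ heat flows inward; heat gain = 88.5 W.)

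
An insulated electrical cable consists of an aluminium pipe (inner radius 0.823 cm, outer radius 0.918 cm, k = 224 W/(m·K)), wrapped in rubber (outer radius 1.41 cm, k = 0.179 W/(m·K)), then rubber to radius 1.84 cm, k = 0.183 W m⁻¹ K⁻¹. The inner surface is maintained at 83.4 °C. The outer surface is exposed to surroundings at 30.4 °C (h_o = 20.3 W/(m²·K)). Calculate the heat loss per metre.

Resistance network (inner→outer):
  R'_aluminium = ln(0.00918/0.00823)/(2πk) = 0.1092/(2π·224) = 7.762×10^-5 m·K/W
  R'_rubber = ln(0.0141/0.00918)/(2πk) = 0.4291/(2π·0.179) = 0.3816 m·K/W
  R'_rubber = ln(0.0184/0.0141)/(2πk) = 0.2662/(2π·0.183) = 0.2315 m·K/W
  R'_conv,out = 1/(2πr h) = 1/(2π·0.0184·20.3) = 0.4261 m·K/W
ΣR = 7.762×10^-5 + 0.3816 + 0.2315 + 0.4261 = 1.039 m·K/W
Q' = ΔT/ΣR = (83.4 °C − 30.4 °C)/1.039 = 51.0 W/m

Q' = 51.0 W/m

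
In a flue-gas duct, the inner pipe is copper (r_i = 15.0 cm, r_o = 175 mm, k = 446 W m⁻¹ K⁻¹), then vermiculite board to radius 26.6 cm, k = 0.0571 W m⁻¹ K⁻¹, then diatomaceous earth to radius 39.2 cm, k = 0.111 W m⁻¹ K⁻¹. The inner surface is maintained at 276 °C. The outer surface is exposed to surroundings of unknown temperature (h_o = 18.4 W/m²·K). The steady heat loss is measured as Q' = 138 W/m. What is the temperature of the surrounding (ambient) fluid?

T_out = 35.2 °C

Series resistances:
  R'_copper = ln(0.175/0.150)/(2πk) = 0.1542/(2π·446) = 5.501×10^-5 m·K/W
  R'_vermiculite board = ln(0.266/0.175)/(2πk) = 0.4187/(2π·0.0571) = 1.167 m·K/W
  R'_diatomaceous earth = ln(0.392/0.266)/(2πk) = 0.3878/(2π·0.111) = 0.5560 m·K/W
  R'_conv,out = 1/(2πr h) = 1/(2π·0.392·18.4) = 0.02207 m·K/W
ΣR = 1.745 m·K/W
ΔT = Q'·ΣR = 138 × 1.745 = 240.8 K
Heat flows outward, so T_out = T_in − ΔT = 276 − 240.8 = 35.2 °C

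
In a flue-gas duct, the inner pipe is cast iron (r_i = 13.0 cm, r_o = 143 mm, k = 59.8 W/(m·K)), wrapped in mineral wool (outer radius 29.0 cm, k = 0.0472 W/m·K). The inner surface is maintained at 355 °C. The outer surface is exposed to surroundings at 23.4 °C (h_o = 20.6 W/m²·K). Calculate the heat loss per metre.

Resistance network (inner→outer):
  R'_cast iron = ln(0.143/0.130)/(2πk) = 0.09531/(2π·59.8) = 2.537×10^-4 m·K/W
  R'_mineral wool = ln(0.290/0.143)/(2πk) = 0.7070/(2π·0.0472) = 2.384 m·K/W
  R'_conv,out = 1/(2πr h) = 1/(2π·0.290·20.6) = 0.02664 m·K/W
ΣR = 2.537×10^-4 + 2.384 + 0.02664 = 2.411 m·K/W
Q' = ΔT/ΣR = (355 °C − 23.4 °C)/2.411 = 138 W/m

Q' = 138 W/m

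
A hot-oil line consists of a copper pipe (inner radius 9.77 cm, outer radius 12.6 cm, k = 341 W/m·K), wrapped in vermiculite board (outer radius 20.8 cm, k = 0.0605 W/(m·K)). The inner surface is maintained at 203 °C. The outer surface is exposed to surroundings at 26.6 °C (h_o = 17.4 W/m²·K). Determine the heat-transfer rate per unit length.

Resistance network (inner→outer):
  R'_copper = ln(0.126/0.0977)/(2πk) = 0.2544/(2π·341) = 1.187×10^-4 m·K/W
  R'_vermiculite board = ln(0.208/0.126)/(2πk) = 0.5013/(2π·0.0605) = 1.319 m·K/W
  R'_conv,out = 1/(2πr h) = 1/(2π·0.208·17.4) = 0.04398 m·K/W
ΣR = 1.187×10^-4 + 1.319 + 0.04398 = 1.363 m·K/W
Q' = ΔT/ΣR = (203 °C − 26.6 °C)/1.363 = 129 W/m

Q' = 129 W/m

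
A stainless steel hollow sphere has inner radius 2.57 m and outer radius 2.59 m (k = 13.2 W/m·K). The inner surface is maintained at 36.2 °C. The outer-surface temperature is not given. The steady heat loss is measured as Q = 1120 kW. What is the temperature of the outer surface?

Sum the resistances:
  R_stainless steel = (1/2.57 − 1/2.59)/(4πk) = 0.003005/(4π·13.2) = 1.811×10^-5 K/W
ΣR = 1.811×10^-5 K/W
ΔT = Q·ΣR = 1.12×10^6 × 1.811×10^-5 = 20.28 K
Heat flows outward, so T_out = T_in − ΔT = 36.2 − 20.28 = 15.9 °C

T_out = 15.9 °C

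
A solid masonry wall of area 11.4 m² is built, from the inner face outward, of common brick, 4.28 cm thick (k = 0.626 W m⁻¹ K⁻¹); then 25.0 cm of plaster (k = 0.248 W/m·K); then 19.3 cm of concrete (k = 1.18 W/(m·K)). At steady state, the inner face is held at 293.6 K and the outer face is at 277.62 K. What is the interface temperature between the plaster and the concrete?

T = 279.73 K

Series thermal resistances, inner to outer:
  R_common brick = L/(kA) = 0.0428/(0.626·11.4) = 0.005997 K/W
  R_plaster = L/(kA) = 0.250/(0.248·11.4) = 0.08843 K/W
  R_concrete = L/(kA) = 0.193/(1.18·11.4) = 0.01435 K/W
ΣR = 0.005997 + 0.08843 + 0.01435 = 0.1088 K/W
Q = ΔT/ΣR = (293.6 K − 277.62 K)/0.1088 = 146.9 W
From the inner boundary to the plaster/concrete interface, ΣR_partial = 0.09443 K/W.
T_interface = T_in − Q·ΣR_partial = 293.6 K − (146.9)(0.09443) = 279.73 K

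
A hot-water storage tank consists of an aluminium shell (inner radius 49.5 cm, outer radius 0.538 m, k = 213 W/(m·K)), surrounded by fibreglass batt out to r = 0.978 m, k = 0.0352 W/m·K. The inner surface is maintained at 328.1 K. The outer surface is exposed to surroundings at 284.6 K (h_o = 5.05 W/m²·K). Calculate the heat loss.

Treat each layer as a resistance in series:
  R_aluminium = (1/0.495 − 1/0.538)/(4πk) = 0.1615/(4π·213) = 6.032×10^-5 K/W
  R_fibreglass batt = (1/0.538 − 1/0.978)/(4πk) = 0.8362/(4π·0.0352) = 1.891 K/W
  R_conv,out = 1/(4πr²h) = 1/(4π·0.978²·5.05) = 0.01647 K/W
ΣR = 6.032×10^-5 + 1.891 + 0.01647 = 1.908 K/W
Q = ΔT/ΣR = (328.1 K − 284.6 K)/1.908 = 22.8 W

Q = 22.8 W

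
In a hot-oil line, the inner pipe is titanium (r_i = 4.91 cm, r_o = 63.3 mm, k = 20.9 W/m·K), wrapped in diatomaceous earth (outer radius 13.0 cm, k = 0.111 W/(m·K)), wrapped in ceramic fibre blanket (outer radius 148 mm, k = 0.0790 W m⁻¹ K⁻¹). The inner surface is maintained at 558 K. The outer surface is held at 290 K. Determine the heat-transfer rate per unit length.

Series thermal resistances, inner to outer:
  R'_titanium = ln(0.0633/0.0491)/(2πk) = 0.2540/(2π·20.9) = 0.001934 m·K/W
  R'_diatomaceous earth = ln(0.130/0.0633)/(2πk) = 0.7196/(2π·0.111) = 1.032 m·K/W
  R'_ceramic fibre blanket = ln(0.148/0.130)/(2πk) = 0.1297/(2π·0.0790) = 0.2613 m·K/W
ΣR = 0.001934 + 1.032 + 0.2613 = 1.295 m·K/W
Q' = ΔT/ΣR = (558 K − 290 K)/1.295 = 207 W/m

Q' = 207 W/m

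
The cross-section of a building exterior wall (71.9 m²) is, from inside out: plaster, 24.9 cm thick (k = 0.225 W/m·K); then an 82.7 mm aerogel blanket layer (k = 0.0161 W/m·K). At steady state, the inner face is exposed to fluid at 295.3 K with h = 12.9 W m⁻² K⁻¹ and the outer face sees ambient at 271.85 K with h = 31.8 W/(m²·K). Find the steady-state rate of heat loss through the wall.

Resistance network (inner→outer):
  R_conv,in = 1/(hA) = 1/(12.9·71.9) = 0.001078 K/W
  R_plaster = L/(kA) = 0.249/(0.225·71.9) = 0.01539 K/W
  R_aerogel blanket = L/(kA) = 0.0827/(0.0161·71.9) = 0.07144 K/W
  R_conv,out = 1/(hA) = 1/(31.8·71.9) = 4.374×10^-4 K/W
ΣR = 0.001078 + 0.01539 + 0.07144 + 4.374×10^-4 = 0.08835 K/W
Q = ΔT/ΣR = (295.3 K − 271.85 K)/0.08835 = 265 W

Q = 265 W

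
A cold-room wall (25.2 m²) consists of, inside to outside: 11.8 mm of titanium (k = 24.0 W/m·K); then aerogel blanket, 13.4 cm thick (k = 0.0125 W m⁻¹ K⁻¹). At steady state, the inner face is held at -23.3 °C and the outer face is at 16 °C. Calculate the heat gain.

Resistance network (inner→outer):
  R_titanium = L/(kA) = 0.0118/(24.0·25.2) = 1.951×10^-5 K/W
  R_aerogel blanket = L/(kA) = 0.134/(0.0125·25.2) = 0.4254 K/W
ΣR = 1.951×10^-5 + 0.4254 = 0.4254 K/W
Q = ΔT/ΣR = (-23.3 °C − 16 °C)/0.4254 = -92.4 W
(Negative Q ⇒ heat flows inward; heat gain = 92.4 W.)

Q = 92.4 W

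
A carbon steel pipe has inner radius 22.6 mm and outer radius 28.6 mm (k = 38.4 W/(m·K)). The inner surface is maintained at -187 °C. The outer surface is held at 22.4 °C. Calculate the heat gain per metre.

Q' = 215 kW/m

Q' = 2πk·ΔT/ln(r₂/r₁) = 2π × 38.4 × 209.4 / ln(0.0286/0.0226) = 2.15×10^5 W/m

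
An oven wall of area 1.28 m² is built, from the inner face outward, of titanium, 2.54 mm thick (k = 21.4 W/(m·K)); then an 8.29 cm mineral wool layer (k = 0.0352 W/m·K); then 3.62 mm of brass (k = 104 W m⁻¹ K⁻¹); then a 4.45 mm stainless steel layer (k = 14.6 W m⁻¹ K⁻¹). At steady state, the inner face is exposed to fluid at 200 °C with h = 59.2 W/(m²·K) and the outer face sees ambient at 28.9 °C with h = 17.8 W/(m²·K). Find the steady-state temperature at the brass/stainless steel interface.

Treat each layer as a resistance in series:
  R_conv,in = 1/(hA) = 1/(59.2·1.28) = 0.01320 K/W
  R_titanium = L/(kA) = 0.00254/(21.4·1.28) = 9.273×10^-5 K/W
  R_mineral wool = L/(kA) = 0.0829/(0.0352·1.28) = 1.840 K/W
  R_brass = L/(kA) = 0.00362/(104·1.28) = 2.719×10^-5 K/W
  R_stainless steel = L/(kA) = 0.00445/(14.6·1.28) = 2.381×10^-4 K/W
  R_conv,out = 1/(hA) = 1/(17.8·1.28) = 0.04389 K/W
ΣR = 0.01320 + 9.273×10^-5 + 1.840 + 2.719×10^-5 + 2.381×10^-4 + 0.04389 = 1.897 K/W
Q = ΔT/ΣR = (200 °C − 28.9 °C)/1.897 = 90.20 W
From the inner boundary to the brass/stainless steel interface, ΣR_partial = 1.853 K/W.
T_interface = T_in − Q·ΣR_partial = 200 °C − (90.20)(1.853) = 32.9 °C

T = 32.9 °C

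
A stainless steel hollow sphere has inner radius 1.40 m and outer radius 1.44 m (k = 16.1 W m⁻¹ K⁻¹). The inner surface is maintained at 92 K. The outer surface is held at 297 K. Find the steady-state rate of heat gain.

Q = 2090 kW

Q = 4πk·ΔT/(1/r₁ − 1/r₂) = 4π × 16.1 × 205 / (1/1.40 − 1/1.44) = 2.09×10^6 W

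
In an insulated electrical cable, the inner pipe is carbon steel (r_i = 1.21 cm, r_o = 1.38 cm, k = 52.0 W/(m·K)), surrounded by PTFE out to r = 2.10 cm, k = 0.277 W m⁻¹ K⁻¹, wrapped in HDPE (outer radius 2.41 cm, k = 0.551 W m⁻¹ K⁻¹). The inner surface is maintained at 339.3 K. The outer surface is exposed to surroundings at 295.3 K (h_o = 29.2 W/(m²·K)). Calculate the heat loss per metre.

Series thermal resistances, inner to outer:
  R'_carbon steel = ln(0.0138/0.0121)/(2πk) = 0.1315/(2π·52.0) = 4.024×10^-4 m·K/W
  R'_PTFE = ln(0.0210/0.0138)/(2πk) = 0.4199/(2π·0.277) = 0.2412 m·K/W
  R'_HDPE = ln(0.0241/0.0210)/(2πk) = 0.1377/(2π·0.551) = 0.03977 m·K/W
  R'_conv,out = 1/(2πr h) = 1/(2π·0.0241·29.2) = 0.2262 m·K/W
ΣR = 4.024×10^-4 + 0.2412 + 0.03977 + 0.2262 = 0.5076 m·K/W
Q' = ΔT/ΣR = (339.3 K − 295.3 K)/0.5076 = 86.7 W/m

Q' = 86.7 W/m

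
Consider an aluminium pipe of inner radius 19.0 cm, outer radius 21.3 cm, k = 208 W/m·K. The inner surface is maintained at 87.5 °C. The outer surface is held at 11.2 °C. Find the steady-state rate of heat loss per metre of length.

Q' = 8.73×10^5 W/m

Q' = 2πk·ΔT/ln(r₂/r₁) = 2π × 208 × 76.3 / ln(0.213/0.190) = 8.73×10^5 W/m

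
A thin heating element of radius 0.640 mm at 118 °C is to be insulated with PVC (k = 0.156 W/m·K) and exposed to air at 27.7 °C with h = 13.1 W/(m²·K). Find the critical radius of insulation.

r_cr = 1.19 cm

For a cylinder, r_cr = k_ins/h = 0.156/13.1 = 0.0119 m = 1.19 cm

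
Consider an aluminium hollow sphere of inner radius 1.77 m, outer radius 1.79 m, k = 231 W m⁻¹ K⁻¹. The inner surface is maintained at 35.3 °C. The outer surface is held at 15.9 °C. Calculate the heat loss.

Q = 4πk·ΔT/(1/r₁ − 1/r₂) = 4π × 231 × 19.4 / (1/1.77 − 1/1.79) = 8.92×10^6 W

Q = 8.92×10^6 W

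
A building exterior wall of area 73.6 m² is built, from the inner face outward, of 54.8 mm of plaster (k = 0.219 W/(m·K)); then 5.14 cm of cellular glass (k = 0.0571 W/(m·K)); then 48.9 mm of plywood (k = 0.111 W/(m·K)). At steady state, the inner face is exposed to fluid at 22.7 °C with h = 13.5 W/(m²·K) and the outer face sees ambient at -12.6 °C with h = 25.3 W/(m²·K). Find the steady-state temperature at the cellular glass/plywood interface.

Resistance network (inner→outer):
  R_conv,in = 1/(hA) = 1/(13.5·73.6) = 0.001006 K/W
  R_plaster = L/(kA) = 0.0548/(0.219·73.6) = 0.003400 K/W
  R_cellular glass = L/(kA) = 0.0514/(0.0571·73.6) = 0.01223 K/W
  R_plywood = L/(kA) = 0.0489/(0.111·73.6) = 0.005986 K/W
  R_conv,out = 1/(hA) = 1/(25.3·73.6) = 5.370×10^-4 K/W
ΣR = 0.001006 + 0.003400 + 0.01223 + 0.005986 + 5.370×10^-4 = 0.02316 K/W
Q = ΔT/ΣR = (22.7 °C − -12.6 °C)/0.02316 = 1524 W
From the inner boundary to the cellular glass/plywood interface, ΣR_partial = 0.01664 K/W.
T_interface = T_in − Q·ΣR_partial = 22.7 °C − (1524)(0.01664) = -2.66 °C

T = -2.66 °C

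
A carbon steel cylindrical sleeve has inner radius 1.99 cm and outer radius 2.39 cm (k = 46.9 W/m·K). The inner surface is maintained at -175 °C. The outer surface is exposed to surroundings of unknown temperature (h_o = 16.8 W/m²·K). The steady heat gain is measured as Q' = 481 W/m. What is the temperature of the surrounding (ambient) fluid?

T_out = 16.0 °C

Sum the resistances:
  R'_carbon steel = ln(0.0239/0.0199)/(2πk) = 0.1832/(2π·46.9) = 6.215×10^-4 m·K/W
  R'_conv,out = 1/(2πr h) = 1/(2π·0.0239·16.8) = 0.3964 m·K/W
ΣR = 0.3970 m·K/W
ΔT = Q'·ΣR = 481 × 0.3970 = 191.0 K
Heat flows inward, so T_out = T_in + ΔT = -175 + 191.0 = 16.0 °C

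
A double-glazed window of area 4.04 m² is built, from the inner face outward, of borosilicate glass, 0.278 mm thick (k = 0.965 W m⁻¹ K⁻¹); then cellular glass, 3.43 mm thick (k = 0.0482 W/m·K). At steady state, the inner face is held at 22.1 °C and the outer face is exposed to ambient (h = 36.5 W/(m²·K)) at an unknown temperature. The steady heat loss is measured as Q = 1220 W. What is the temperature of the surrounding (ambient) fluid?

T_out = -7.75 °C

Series resistances:
  R_borosilicate glass = L/(kA) = 2.78×10^-4/(0.965·4.04) = 7.131×10^-5 K/W
  R_cellular glass = L/(kA) = 0.00343/(0.0482·4.04) = 0.01761 K/W
  R_conv,out = 1/(hA) = 1/(36.5·4.04) = 0.006782 K/W
ΣR = 0.02447 K/W
ΔT = Q·ΣR = 1220 × 0.02447 = 29.85 K
Heat flows outward, so T_out = T_in − ΔT = 22.1 − 29.85 = -7.75 °C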